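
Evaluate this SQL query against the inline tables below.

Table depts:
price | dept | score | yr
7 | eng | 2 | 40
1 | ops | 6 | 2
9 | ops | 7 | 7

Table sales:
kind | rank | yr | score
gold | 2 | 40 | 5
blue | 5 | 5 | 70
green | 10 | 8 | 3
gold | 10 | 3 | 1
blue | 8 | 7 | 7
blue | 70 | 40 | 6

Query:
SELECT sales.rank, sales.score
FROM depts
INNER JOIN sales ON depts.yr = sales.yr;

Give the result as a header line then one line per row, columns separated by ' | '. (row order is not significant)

== RESULT ==
sales.rank | sales.score
2 | 5
70 | 6
8 | 7

Derivation:
After JOIN sales (3 rows):
depts.price | depts.dept | depts.score | depts.yr | sales.kind | sales.rank | sales.yr | sales.score
7 | eng | 2 | 40 | gold | 2 | 40 | 5
7 | eng | 2 | 40 | blue | 70 | 40 | 6
9 | ops | 7 | 7 | blue | 8 | 7 | 7
After SELECT (3 rows):
sales.rank | sales.score
2 | 5
70 | 6
8 | 7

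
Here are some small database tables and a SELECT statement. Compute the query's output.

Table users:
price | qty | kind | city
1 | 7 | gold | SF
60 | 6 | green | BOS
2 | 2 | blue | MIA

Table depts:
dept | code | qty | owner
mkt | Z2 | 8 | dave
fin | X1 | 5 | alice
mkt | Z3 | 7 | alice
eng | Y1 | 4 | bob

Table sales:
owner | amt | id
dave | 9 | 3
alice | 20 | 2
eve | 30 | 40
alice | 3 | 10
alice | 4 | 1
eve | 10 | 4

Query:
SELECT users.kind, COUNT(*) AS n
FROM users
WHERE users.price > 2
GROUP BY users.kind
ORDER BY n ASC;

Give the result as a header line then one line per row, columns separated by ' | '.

After WHERE (1 rows):
users.price | users.qty | users.kind | users.city
60 | 6 | green | BOS
After GROUP BY (1 rows):
users.kind | n
green | 1
After ORDER BY (1 rows):
users.kind | n
green | 1

== RESULT ==
users.kind | n
green | 1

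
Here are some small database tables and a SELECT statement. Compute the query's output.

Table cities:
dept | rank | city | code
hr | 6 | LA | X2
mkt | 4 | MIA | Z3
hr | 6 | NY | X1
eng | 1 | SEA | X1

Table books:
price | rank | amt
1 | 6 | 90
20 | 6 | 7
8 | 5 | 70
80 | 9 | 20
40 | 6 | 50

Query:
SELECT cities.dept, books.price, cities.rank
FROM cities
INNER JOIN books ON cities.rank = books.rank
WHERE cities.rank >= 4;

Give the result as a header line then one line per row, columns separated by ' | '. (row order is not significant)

== RESULT ==
cities.dept | books.price | cities.rank
hr | 1 | 6
hr | 20 | 6
hr | 40 | 6
hr | 1 | 6
hr | 20 | 6
hr | 40 | 6

Derivation:
After JOIN books (6 rows):
cities.dept | cities.rank | cities.city | cities.code | books.price | books.rank | books.amt
hr | 6 | LA | X2 | 1 | 6 | 90
hr | 6 | LA | X2 | 20 | 6 | 7
hr | 6 | LA | X2 | 40 | 6 | 50
hr | 6 | NY | X1 | 1 | 6 | 90
hr | 6 | NY | X1 | 20 | 6 | 7
hr | 6 | NY | X1 | 40 | 6 | 50
After WHERE (6 rows):
cities.dept | cities.rank | cities.city | cities.code | books.price | books.rank | books.amt
hr | 6 | LA | X2 | 1 | 6 | 90
hr | 6 | LA | X2 | 20 | 6 | 7
hr | 6 | LA | X2 | 40 | 6 | 50
hr | 6 | NY | X1 | 1 | 6 | 90
hr | 6 | NY | X1 | 20 | 6 | 7
hr | 6 | NY | X1 | 40 | 6 | 50
After SELECT (6 rows):
cities.dept | books.price | cities.rank
hr | 1 | 6
hr | 20 | 6
hr | 40 | 6
hr | 1 | 6
hr | 20 | 6
hr | 40 | 6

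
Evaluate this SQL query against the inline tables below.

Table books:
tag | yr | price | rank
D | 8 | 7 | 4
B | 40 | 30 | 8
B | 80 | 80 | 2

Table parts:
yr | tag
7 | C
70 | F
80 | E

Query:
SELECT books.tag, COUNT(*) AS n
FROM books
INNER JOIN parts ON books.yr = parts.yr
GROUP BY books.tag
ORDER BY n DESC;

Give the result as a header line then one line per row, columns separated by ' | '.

== RESULT ==
books.tag | n
B | 1

Derivation:
After JOIN parts (1 rows):
books.tag | books.yr | books.price | books.rank | parts.yr | parts.tag
B | 80 | 80 | 2 | 80 | E
After GROUP BY (1 rows):
books.tag | n
B | 1
After ORDER BY (1 rows):
books.tag | n
B | 1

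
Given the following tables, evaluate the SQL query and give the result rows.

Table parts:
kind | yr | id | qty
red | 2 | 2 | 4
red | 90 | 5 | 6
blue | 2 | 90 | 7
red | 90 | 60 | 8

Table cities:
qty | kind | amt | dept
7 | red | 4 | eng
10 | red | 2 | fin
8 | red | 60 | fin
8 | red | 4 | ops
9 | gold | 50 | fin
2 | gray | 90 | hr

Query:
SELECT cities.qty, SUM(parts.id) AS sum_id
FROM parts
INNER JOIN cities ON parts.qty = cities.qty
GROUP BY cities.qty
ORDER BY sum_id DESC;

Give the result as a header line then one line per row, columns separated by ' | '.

== RESULT ==
cities.qty | sum_id
8 | 120
7 | 90

Derivation:
After JOIN cities (3 rows):
parts.kind | parts.yr | parts.id | parts.qty | cities.qty | cities.kind | cities.amt | cities.dept
blue | 2 | 90 | 7 | 7 | red | 4 | eng
red | 90 | 60 | 8 | 8 | red | 60 | fin
red | 90 | 60 | 8 | 8 | red | 4 | ops
After GROUP BY (2 rows):
cities.qty | sum_id
7 | 90
8 | 120
After ORDER BY (2 rows):
cities.qty | sum_id
8 | 120
7 | 90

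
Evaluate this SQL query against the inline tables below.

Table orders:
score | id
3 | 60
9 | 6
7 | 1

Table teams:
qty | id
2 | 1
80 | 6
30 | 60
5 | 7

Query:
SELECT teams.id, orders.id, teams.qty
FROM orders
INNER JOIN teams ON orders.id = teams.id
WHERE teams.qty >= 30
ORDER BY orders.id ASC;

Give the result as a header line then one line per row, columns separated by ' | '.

== RESULT ==
teams.id | orders.id | teams.qty
6 | 6 | 80
60 | 60 | 30

Derivation:
After JOIN teams (3 rows):
orders.score | orders.id | teams.qty | teams.id
3 | 60 | 30 | 60
9 | 6 | 80 | 6
7 | 1 | 2 | 1
After WHERE (2 rows):
orders.score | orders.id | teams.qty | teams.id
3 | 60 | 30 | 60
9 | 6 | 80 | 6
After SELECT (2 rows):
teams.id | orders.id | teams.qty
60 | 60 | 30
6 | 6 | 80
After ORDER BY (2 rows):
teams.id | orders.id | teams.qty
6 | 6 | 80
60 | 60 | 30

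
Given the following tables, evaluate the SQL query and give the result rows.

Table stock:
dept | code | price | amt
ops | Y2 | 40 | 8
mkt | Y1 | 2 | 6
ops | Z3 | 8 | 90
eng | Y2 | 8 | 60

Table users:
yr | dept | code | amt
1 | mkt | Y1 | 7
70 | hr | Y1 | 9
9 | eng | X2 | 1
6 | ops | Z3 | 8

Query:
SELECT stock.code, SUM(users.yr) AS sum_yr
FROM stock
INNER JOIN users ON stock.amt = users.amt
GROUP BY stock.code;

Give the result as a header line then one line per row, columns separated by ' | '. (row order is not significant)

== RESULT ==
stock.code | sum_yr
Y2 | 6

Derivation:
After JOIN users (1 rows):
stock.dept | stock.code | stock.price | stock.amt | users.yr | users.dept | users.code | users.amt
ops | Y2 | 40 | 8 | 6 | ops | Z3 | 8
After GROUP BY (1 rows):
stock.code | sum_yr
Y2 | 6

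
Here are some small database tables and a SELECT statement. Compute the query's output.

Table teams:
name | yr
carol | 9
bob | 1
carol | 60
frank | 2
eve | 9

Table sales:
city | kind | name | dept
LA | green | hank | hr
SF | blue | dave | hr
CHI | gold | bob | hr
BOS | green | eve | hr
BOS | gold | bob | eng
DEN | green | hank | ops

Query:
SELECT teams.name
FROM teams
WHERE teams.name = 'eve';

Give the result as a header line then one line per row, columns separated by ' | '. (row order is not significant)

== RESULT ==
teams.name
eve

Derivation:
After WHERE (1 rows):
teams.name | teams.yr
eve | 9
After SELECT (1 rows):
teams.name
eve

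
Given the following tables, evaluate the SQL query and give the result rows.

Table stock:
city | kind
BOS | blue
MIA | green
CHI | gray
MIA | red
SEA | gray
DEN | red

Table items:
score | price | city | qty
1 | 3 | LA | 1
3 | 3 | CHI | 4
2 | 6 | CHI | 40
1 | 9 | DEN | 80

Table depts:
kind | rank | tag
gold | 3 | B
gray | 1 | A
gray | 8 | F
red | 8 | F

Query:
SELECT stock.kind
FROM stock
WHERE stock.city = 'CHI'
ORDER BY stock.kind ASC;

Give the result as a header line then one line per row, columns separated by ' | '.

After WHERE (1 rows):
stock.city | stock.kind
CHI | gray
After SELECT (1 rows):
stock.kind
gray
After ORDER BY (1 rows):
stock.kind
gray

== RESULT ==
stock.kind
gray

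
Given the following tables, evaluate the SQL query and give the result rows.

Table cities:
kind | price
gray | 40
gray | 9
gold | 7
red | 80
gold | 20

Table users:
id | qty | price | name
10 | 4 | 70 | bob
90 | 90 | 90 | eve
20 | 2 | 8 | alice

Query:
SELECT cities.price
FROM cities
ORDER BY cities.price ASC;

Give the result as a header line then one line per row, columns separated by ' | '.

== RESULT ==
cities.price
7
9
20
40
80

Derivation:
After SELECT (5 rows):
cities.price
40
9
7
80
20
After ORDER BY (5 rows):
cities.price
7
9
20
40
80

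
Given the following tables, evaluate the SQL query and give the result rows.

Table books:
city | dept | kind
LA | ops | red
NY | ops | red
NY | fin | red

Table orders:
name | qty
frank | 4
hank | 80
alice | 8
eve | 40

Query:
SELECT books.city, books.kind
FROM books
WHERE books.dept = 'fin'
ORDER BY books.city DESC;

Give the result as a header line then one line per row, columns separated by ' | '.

After WHERE (1 rows):
books.city | books.dept | books.kind
NY | fin | red
After SELECT (1 rows):
books.city | books.kind
NY | red
After ORDER BY (1 rows):
books.city | books.kind
NY | red

== RESULT ==
books.city | books.kind
NY | red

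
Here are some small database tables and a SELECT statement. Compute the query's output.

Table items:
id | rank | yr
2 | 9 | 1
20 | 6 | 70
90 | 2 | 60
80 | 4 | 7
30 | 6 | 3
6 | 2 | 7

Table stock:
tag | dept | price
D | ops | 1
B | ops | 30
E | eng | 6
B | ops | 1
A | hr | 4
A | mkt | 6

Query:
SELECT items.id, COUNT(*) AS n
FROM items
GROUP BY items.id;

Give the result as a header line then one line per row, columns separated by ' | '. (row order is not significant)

== RESULT ==
items.id | n
2 | 1
20 | 1
90 | 1
80 | 1
30 | 1
6 | 1

Derivation:
After GROUP BY (6 rows):
items.id | n
2 | 1
20 | 1
90 | 1
80 | 1
30 | 1
6 | 1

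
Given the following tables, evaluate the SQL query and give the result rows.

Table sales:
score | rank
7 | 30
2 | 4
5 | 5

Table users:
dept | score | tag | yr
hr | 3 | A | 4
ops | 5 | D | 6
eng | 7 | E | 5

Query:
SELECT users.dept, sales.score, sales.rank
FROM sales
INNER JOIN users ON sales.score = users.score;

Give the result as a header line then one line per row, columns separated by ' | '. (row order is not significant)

After JOIN users (2 rows):
sales.score | sales.rank | users.dept | users.score | users.tag | users.yr
7 | 30 | eng | 7 | E | 5
5 | 5 | ops | 5 | D | 6
After SELECT (2 rows):
users.dept | sales.score | sales.rank
eng | 7 | 30
ops | 5 | 5

== RESULT ==
users.dept | sales.score | sales.rank
eng | 7 | 30
ops | 5 | 5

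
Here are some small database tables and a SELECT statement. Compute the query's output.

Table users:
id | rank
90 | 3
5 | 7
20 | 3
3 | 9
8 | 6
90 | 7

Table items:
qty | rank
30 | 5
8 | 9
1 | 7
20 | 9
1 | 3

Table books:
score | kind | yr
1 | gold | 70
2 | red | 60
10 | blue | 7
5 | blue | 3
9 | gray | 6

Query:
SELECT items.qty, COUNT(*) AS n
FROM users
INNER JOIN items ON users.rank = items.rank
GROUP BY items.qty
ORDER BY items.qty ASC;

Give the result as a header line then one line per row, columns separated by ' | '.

== RESULT ==
items.qty | n
1 | 4
8 | 1
20 | 1

Derivation:
After JOIN items (6 rows):
users.id | users.rank | items.qty | items.rank
90 | 3 | 1 | 3
5 | 7 | 1 | 7
20 | 3 | 1 | 3
3 | 9 | 8 | 9
3 | 9 | 20 | 9
90 | 7 | 1 | 7
After GROUP BY (3 rows):
items.qty | n
1 | 4
8 | 1
20 | 1
After ORDER BY (3 rows):
items.qty | n
1 | 4
8 | 1
20 | 1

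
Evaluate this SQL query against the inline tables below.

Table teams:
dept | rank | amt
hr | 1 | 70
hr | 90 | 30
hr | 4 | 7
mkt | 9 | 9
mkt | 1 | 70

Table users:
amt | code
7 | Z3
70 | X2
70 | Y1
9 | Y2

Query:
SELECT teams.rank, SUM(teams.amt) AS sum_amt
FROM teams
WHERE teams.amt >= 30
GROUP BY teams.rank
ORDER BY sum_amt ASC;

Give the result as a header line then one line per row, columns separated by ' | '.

== RESULT ==
teams.rank | sum_amt
90 | 30
1 | 140

Derivation:
After WHERE (3 rows):
teams.dept | teams.rank | teams.amt
hr | 1 | 70
hr | 90 | 30
mkt | 1 | 70
After GROUP BY (2 rows):
teams.rank | sum_amt
1 | 140
90 | 30
After ORDER BY (2 rows):
teams.rank | sum_amt
90 | 30
1 | 140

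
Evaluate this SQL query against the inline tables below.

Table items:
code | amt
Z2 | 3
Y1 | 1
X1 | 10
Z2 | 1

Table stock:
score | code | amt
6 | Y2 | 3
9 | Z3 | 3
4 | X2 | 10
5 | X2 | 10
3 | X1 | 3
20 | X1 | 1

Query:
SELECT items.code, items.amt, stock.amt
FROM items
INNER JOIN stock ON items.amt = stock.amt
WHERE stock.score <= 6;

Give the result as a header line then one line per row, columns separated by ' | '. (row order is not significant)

After JOIN stock (7 rows):
items.code | items.amt | stock.score | stock.code | stock.amt
Z2 | 3 | 6 | Y2 | 3
Z2 | 3 | 9 | Z3 | 3
Z2 | 3 | 3 | X1 | 3
Y1 | 1 | 20 | X1 | 1
X1 | 10 | 4 | X2 | 10
X1 | 10 | 5 | X2 | 10
Z2 | 1 | 20 | X1 | 1
After WHERE (4 rows):
items.code | items.amt | stock.score | stock.code | stock.amt
Z2 | 3 | 6 | Y2 | 3
Z2 | 3 | 3 | X1 | 3
X1 | 10 | 4 | X2 | 10
X1 | 10 | 5 | X2 | 10
After SELECT (4 rows):
items.code | items.amt | stock.amt
Z2 | 3 | 3
Z2 | 3 | 3
X1 | 10 | 10
X1 | 10 | 10

== RESULT ==
items.code | items.amt | stock.amt
Z2 | 3 | 3
Z2 | 3 | 3
X1 | 10 | 10
X1 | 10 | 10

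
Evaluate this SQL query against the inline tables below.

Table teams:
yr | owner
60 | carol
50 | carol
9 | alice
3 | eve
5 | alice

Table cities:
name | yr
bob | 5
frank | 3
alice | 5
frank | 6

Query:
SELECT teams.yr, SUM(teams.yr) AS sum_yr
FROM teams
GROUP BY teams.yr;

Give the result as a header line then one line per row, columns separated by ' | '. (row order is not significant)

After GROUP BY (5 rows):
teams.yr | sum_yr
60 | 60
50 | 50
9 | 9
3 | 3
5 | 5

== RESULT ==
teams.yr | sum_yr
60 | 60
50 | 50
9 | 9
3 | 3
5 | 5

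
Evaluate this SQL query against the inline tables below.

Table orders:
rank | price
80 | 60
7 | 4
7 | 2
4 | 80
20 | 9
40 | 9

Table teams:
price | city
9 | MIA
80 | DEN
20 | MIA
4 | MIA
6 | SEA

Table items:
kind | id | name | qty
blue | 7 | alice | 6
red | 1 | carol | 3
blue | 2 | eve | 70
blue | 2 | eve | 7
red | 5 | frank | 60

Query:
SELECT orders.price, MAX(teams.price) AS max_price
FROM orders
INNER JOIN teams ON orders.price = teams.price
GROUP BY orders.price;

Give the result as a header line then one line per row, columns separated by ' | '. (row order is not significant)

After JOIN teams (4 rows):
orders.rank | orders.price | teams.price | teams.city
7 | 4 | 4 | MIA
4 | 80 | 80 | DEN
20 | 9 | 9 | MIA
40 | 9 | 9 | MIA
After GROUP BY (3 rows):
orders.price | max_price
4 | 4
80 | 80
9 | 9

== RESULT ==
orders.price | max_price
4 | 4
80 | 80
9 | 9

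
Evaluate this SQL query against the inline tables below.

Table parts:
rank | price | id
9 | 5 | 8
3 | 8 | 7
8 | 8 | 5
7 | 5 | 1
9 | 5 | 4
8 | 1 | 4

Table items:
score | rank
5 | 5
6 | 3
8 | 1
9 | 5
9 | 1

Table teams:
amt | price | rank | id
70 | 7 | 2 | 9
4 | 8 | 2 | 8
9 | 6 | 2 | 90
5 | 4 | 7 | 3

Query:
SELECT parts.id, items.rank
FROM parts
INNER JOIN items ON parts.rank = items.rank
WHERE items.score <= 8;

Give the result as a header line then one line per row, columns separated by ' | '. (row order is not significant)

After JOIN items (1 rows):
parts.rank | parts.price | parts.id | items.score | items.rank
3 | 8 | 7 | 6 | 3
After WHERE (1 rows):
parts.rank | parts.price | parts.id | items.score | items.rank
3 | 8 | 7 | 6 | 3
After SELECT (1 rows):
parts.id | items.rank
7 | 3

== RESULT ==
parts.id | items.rank
7 | 3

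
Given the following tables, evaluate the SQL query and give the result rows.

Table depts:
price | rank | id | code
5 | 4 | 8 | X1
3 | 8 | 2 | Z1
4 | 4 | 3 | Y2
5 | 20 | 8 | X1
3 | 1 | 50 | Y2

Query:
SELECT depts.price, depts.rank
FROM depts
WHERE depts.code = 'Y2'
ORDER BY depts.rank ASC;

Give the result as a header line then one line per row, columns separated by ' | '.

== RESULT ==
depts.price | depts.rank
3 | 1
4 | 4

Derivation:
After WHERE (2 rows):
depts.price | depts.rank | depts.id | depts.code
4 | 4 | 3 | Y2
3 | 1 | 50 | Y2
After SELECT (2 rows):
depts.price | depts.rank
4 | 4
3 | 1
After ORDER BY (2 rows):
depts.price | depts.rank
3 | 1
4 | 4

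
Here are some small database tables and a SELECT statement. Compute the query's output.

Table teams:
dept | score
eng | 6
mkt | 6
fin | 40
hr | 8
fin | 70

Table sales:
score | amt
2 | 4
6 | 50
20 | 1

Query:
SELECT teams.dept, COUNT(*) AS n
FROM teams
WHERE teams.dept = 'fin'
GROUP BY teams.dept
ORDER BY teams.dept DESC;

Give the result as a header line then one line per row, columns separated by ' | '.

After WHERE (2 rows):
teams.dept | teams.score
fin | 40
fin | 70
After GROUP BY (1 rows):
teams.dept | n
fin | 2
After ORDER BY (1 rows):
teams.dept | n
fin | 2

== RESULT ==
teams.dept | n
fin | 2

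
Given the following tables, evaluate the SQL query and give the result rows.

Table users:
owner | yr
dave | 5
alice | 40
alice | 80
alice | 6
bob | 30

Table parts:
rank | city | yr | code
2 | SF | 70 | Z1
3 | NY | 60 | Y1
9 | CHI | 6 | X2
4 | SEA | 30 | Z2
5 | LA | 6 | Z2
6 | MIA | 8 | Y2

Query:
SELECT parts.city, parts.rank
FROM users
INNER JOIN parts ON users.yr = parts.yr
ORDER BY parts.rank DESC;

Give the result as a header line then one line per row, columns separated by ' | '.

After JOIN parts (3 rows):
users.owner | users.yr | parts.rank | parts.city | parts.yr | parts.code
alice | 6 | 9 | CHI | 6 | X2
alice | 6 | 5 | LA | 6 | Z2
bob | 30 | 4 | SEA | 30 | Z2
After SELECT (3 rows):
parts.city | parts.rank
CHI | 9
LA | 5
SEA | 4
After ORDER BY (3 rows):
parts.city | parts.rank
CHI | 9
LA | 5
SEA | 4

== RESULT ==
parts.city | parts.rank
CHI | 9
LA | 5
SEA | 4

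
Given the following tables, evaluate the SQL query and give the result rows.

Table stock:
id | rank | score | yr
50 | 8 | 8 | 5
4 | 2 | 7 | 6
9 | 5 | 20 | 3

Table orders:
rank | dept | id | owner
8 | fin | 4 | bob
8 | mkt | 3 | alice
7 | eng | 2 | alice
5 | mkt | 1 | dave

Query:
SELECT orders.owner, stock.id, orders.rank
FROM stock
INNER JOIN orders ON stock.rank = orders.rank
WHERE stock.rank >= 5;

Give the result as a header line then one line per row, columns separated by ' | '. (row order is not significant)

After JOIN orders (3 rows):
stock.id | stock.rank | stock.score | stock.yr | orders.rank | orders.dept | orders.id | orders.owner
50 | 8 | 8 | 5 | 8 | fin | 4 | bob
50 | 8 | 8 | 5 | 8 | mkt | 3 | alice
9 | 5 | 20 | 3 | 5 | mkt | 1 | dave
After WHERE (3 rows):
stock.id | stock.rank | stock.score | stock.yr | orders.rank | orders.dept | orders.id | orders.owner
50 | 8 | 8 | 5 | 8 | fin | 4 | bob
50 | 8 | 8 | 5 | 8 | mkt | 3 | alice
9 | 5 | 20 | 3 | 5 | mkt | 1 | dave
After SELECT (3 rows):
orders.owner | stock.id | orders.rank
bob | 50 | 8
alice | 50 | 8
dave | 9 | 5

== RESULT ==
orders.owner | stock.id | orders.rank
bob | 50 | 8
alice | 50 | 8
dave | 9 | 5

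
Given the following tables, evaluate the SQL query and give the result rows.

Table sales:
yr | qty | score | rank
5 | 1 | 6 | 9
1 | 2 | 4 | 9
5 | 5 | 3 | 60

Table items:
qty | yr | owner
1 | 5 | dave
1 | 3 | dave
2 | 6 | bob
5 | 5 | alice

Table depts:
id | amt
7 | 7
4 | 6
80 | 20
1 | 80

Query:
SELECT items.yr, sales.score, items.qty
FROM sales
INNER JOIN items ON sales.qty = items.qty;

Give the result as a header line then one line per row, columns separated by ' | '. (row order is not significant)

After JOIN items (4 rows):
sales.yr | sales.qty | sales.score | sales.rank | items.qty | items.yr | items.owner
5 | 1 | 6 | 9 | 1 | 5 | dave
5 | 1 | 6 | 9 | 1 | 3 | dave
1 | 2 | 4 | 9 | 2 | 6 | bob
5 | 5 | 3 | 60 | 5 | 5 | alice
After SELECT (4 rows):
items.yr | sales.score | items.qty
5 | 6 | 1
3 | 6 | 1
6 | 4 | 2
5 | 3 | 5

== RESULT ==
items.yr | sales.score | items.qty
5 | 6 | 1
3 | 6 | 1
6 | 4 | 2
5 | 3 | 5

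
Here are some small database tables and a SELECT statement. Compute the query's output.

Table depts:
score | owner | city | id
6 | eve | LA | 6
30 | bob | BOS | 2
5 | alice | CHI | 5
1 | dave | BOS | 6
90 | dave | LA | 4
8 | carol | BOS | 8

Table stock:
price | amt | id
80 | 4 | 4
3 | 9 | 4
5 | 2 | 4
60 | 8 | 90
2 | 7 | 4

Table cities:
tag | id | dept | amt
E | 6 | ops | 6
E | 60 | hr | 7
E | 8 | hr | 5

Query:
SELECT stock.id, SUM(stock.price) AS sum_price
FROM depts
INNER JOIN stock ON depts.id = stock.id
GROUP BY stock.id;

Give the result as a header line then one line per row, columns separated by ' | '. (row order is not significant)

After JOIN stock (4 rows):
depts.score | depts.owner | depts.city | depts.id | stock.price | stock.amt | stock.id
90 | dave | LA | 4 | 80 | 4 | 4
90 | dave | LA | 4 | 3 | 9 | 4
90 | dave | LA | 4 | 5 | 2 | 4
90 | dave | LA | 4 | 2 | 7 | 4
After GROUP BY (1 rows):
stock.id | sum_price
4 | 90

== RESULT ==
stock.id | sum_price
4 | 90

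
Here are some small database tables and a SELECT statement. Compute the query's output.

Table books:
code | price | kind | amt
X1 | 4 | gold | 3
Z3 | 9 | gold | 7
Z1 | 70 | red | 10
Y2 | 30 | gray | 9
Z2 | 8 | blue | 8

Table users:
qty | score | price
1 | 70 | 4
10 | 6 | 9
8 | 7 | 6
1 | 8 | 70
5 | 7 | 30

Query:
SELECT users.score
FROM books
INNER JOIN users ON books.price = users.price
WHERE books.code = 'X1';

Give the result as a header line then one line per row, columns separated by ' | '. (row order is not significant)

== RESULT ==
users.score
70

Derivation:
After JOIN users (4 rows):
books.code | books.price | books.kind | books.amt | users.qty | users.score | users.price
X1 | 4 | gold | 3 | 1 | 70 | 4
Z3 | 9 | gold | 7 | 10 | 6 | 9
Z1 | 70 | red | 10 | 1 | 8 | 70
Y2 | 30 | gray | 9 | 5 | 7 | 30
After WHERE (1 rows):
books.code | books.price | books.kind | books.amt | users.qty | users.score | users.price
X1 | 4 | gold | 3 | 1 | 70 | 4
After SELECT (1 rows):
users.score
70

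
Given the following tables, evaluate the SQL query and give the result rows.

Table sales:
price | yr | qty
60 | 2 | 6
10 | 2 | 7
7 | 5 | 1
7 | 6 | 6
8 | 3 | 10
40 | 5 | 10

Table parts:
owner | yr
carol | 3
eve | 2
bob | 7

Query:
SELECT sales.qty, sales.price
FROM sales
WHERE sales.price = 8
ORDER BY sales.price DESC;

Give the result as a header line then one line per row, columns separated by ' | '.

== RESULT ==
sales.qty | sales.price
10 | 8

Derivation:
After WHERE (1 rows):
sales.price | sales.yr | sales.qty
8 | 3 | 10
After SELECT (1 rows):
sales.qty | sales.price
10 | 8
After ORDER BY (1 rows):
sales.qty | sales.price
10 | 8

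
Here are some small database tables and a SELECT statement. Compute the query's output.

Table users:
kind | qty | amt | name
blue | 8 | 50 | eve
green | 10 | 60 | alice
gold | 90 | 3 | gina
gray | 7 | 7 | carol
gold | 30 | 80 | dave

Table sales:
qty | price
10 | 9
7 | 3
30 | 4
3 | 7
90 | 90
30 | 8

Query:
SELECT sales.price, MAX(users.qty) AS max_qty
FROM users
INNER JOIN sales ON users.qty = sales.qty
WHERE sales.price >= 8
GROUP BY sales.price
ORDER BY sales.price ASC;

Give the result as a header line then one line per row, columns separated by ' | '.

After JOIN sales (5 rows):
users.kind | users.qty | users.amt | users.name | sales.qty | sales.price
green | 10 | 60 | alice | 10 | 9
gold | 90 | 3 | gina | 90 | 90
gray | 7 | 7 | carol | 7 | 3
gold | 30 | 80 | dave | 30 | 4
gold | 30 | 80 | dave | 30 | 8
After WHERE (3 rows):
users.kind | users.qty | users.amt | users.name | sales.qty | sales.price
green | 10 | 60 | alice | 10 | 9
gold | 90 | 3 | gina | 90 | 90
gold | 30 | 80 | dave | 30 | 8
After GROUP BY (3 rows):
sales.price | max_qty
9 | 10
90 | 90
8 | 30
After ORDER BY (3 rows):
sales.price | max_qty
8 | 30
9 | 10
90 | 90

== RESULT ==
sales.price | max_qty
8 | 30
9 | 10
90 | 90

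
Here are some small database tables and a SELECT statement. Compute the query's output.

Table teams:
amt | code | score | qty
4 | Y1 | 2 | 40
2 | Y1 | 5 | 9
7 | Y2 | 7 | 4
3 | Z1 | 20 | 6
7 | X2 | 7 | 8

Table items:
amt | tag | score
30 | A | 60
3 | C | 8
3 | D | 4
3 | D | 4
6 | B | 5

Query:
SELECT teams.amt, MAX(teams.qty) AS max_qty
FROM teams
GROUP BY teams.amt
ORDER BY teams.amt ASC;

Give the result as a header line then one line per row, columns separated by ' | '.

After GROUP BY (4 rows):
teams.amt | max_qty
4 | 40
2 | 9
7 | 8
3 | 6
After ORDER BY (4 rows):
teams.amt | max_qty
2 | 9
3 | 6
4 | 40
7 | 8

== RESULT ==
teams.amt | max_qty
2 | 9
3 | 6
4 | 40
7 | 8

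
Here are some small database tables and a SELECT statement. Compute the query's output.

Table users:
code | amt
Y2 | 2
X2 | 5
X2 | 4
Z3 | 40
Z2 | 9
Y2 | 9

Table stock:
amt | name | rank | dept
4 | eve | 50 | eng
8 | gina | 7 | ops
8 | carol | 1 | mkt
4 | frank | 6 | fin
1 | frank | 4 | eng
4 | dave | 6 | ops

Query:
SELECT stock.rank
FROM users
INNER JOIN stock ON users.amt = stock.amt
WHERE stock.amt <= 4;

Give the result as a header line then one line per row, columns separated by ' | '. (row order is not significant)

After JOIN stock (3 rows):
users.code | users.amt | stock.amt | stock.name | stock.rank | stock.dept
X2 | 4 | 4 | eve | 50 | eng
X2 | 4 | 4 | frank | 6 | fin
X2 | 4 | 4 | dave | 6 | ops
After WHERE (3 rows):
users.code | users.amt | stock.amt | stock.name | stock.rank | stock.dept
X2 | 4 | 4 | eve | 50 | eng
X2 | 4 | 4 | frank | 6 | fin
X2 | 4 | 4 | dave | 6 | ops
After SELECT (3 rows):
stock.rank
50
6
6

== RESULT ==
stock.rank
50
6
6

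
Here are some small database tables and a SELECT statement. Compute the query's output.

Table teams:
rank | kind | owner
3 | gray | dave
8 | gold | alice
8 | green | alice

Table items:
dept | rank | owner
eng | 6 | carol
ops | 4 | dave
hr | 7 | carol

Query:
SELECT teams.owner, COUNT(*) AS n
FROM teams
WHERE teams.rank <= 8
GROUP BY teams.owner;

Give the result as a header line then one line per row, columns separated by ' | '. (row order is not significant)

After WHERE (3 rows):
teams.rank | teams.kind | teams.owner
3 | gray | dave
8 | gold | alice
8 | green | alice
After GROUP BY (2 rows):
teams.owner | n
dave | 1
alice | 2

== RESULT ==
teams.owner | n
dave | 1
alice | 2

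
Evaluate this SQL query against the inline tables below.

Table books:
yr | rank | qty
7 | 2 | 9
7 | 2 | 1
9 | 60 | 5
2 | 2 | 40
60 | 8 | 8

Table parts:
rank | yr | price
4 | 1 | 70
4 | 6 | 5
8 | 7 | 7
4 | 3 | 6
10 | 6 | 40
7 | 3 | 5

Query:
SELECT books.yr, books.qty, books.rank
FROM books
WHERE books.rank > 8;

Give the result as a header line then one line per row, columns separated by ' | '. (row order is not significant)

== RESULT ==
books.yr | books.qty | books.rank
9 | 5 | 60

Derivation:
After WHERE (1 rows):
books.yr | books.rank | books.qty
9 | 60 | 5
After SELECT (1 rows):
books.yr | books.qty | books.rank
9 | 5 | 60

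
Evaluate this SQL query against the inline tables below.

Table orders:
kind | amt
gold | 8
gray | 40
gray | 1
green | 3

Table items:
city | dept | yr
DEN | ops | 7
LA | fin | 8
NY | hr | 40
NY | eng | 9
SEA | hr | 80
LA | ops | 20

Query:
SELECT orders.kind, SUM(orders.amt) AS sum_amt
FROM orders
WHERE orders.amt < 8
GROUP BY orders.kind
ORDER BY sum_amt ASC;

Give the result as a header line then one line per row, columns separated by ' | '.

== RESULT ==
orders.kind | sum_amt
gray | 1
green | 3

Derivation:
After WHERE (2 rows):
orders.kind | orders.amt
gray | 1
green | 3
After GROUP BY (2 rows):
orders.kind | sum_amt
gray | 1
green | 3
After ORDER BY (2 rows):
orders.kind | sum_amt
gray | 1
green | 3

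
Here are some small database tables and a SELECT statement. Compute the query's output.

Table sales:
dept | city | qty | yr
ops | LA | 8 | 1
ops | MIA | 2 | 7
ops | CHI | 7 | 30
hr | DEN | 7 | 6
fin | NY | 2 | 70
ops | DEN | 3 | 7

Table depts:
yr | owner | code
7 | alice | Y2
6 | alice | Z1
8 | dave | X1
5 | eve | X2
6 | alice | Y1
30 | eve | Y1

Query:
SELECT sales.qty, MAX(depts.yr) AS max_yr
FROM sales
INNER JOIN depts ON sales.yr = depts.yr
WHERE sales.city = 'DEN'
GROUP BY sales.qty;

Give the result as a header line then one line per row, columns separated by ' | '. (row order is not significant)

After JOIN depts (5 rows):
sales.dept | sales.city | sales.qty | sales.yr | depts.yr | depts.owner | depts.code
ops | MIA | 2 | 7 | 7 | alice | Y2
ops | CHI | 7 | 30 | 30 | eve | Y1
hr | DEN | 7 | 6 | 6 | alice | Z1
hr | DEN | 7 | 6 | 6 | alice | Y1
ops | DEN | 3 | 7 | 7 | alice | Y2
After WHERE (3 rows):
sales.dept | sales.city | sales.qty | sales.yr | depts.yr | depts.owner | depts.code
hr | DEN | 7 | 6 | 6 | alice | Z1
hr | DEN | 7 | 6 | 6 | alice | Y1
ops | DEN | 3 | 7 | 7 | alice | Y2
After GROUP BY (2 rows):
sales.qty | max_yr
7 | 6
3 | 7

== RESULT ==
sales.qty | max_yr
7 | 6
3 | 7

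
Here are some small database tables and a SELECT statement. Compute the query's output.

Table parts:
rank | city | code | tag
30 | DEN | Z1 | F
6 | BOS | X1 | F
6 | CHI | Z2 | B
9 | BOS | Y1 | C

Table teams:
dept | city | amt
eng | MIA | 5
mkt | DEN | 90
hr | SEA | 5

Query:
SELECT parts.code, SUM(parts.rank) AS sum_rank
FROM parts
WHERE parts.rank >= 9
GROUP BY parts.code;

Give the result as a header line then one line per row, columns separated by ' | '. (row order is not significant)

After WHERE (2 rows):
parts.rank | parts.city | parts.code | parts.tag
30 | DEN | Z1 | F
9 | BOS | Y1 | C
After GROUP BY (2 rows):
parts.code | sum_rank
Z1 | 30
Y1 | 9

== RESULT ==
parts.code | sum_rank
Z1 | 30
Y1 | 9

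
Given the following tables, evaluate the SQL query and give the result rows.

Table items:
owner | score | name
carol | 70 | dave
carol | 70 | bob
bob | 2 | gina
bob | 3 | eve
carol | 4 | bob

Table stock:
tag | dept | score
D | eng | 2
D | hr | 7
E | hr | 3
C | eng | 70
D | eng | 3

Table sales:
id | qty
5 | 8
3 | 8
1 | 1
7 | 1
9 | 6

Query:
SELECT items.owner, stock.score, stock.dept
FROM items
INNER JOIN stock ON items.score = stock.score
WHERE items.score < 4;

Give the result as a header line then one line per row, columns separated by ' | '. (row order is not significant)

After JOIN stock (5 rows):
items.owner | items.score | items.name | stock.tag | stock.dept | stock.score
carol | 70 | dave | C | eng | 70
carol | 70 | bob | C | eng | 70
bob | 2 | gina | D | eng | 2
bob | 3 | eve | E | hr | 3
bob | 3 | eve | D | eng | 3
After WHERE (3 rows):
items.owner | items.score | items.name | stock.tag | stock.dept | stock.score
bob | 2 | gina | D | eng | 2
bob | 3 | eve | E | hr | 3
bob | 3 | eve | D | eng | 3
After SELECT (3 rows):
items.owner | stock.score | stock.dept
bob | 2 | eng
bob | 3 | hr
bob | 3 | eng

== RESULT ==
items.owner | stock.score | stock.dept
bob | 2 | eng
bob | 3 | hr
bob | 3 | eng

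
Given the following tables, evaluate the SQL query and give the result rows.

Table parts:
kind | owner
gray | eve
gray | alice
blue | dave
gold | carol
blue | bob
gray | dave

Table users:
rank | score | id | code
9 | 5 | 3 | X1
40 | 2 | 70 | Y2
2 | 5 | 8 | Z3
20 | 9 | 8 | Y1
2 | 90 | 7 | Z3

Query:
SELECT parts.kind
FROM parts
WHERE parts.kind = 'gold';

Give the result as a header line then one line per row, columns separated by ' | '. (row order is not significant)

== RESULT ==
parts.kind
gold

Derivation:
After WHERE (1 rows):
parts.kind | parts.owner
gold | carol
After SELECT (1 rows):
parts.kind
gold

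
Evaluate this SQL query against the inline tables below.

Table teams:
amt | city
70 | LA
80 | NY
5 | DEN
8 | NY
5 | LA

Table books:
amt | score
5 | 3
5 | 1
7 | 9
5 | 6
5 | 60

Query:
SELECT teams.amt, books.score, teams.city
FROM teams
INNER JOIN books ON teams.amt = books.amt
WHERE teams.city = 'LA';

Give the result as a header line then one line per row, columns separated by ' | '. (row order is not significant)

== RESULT ==
teams.amt | books.score | teams.city
5 | 3 | LA
5 | 1 | LA
5 | 6 | LA
5 | 60 | LA

Derivation:
After JOIN books (8 rows):
teams.amt | teams.city | books.amt | books.score
5 | DEN | 5 | 3
5 | DEN | 5 | 1
5 | DEN | 5 | 6
5 | DEN | 5 | 60
5 | LA | 5 | 3
5 | LA | 5 | 1
5 | LA | 5 | 6
5 | LA | 5 | 60
After WHERE (4 rows):
teams.amt | teams.city | books.amt | books.score
5 | LA | 5 | 3
5 | LA | 5 | 1
5 | LA | 5 | 6
5 | LA | 5 | 60
After SELECT (4 rows):
teams.amt | books.score | teams.city
5 | 3 | LA
5 | 1 | LA
5 | 6 | LA
5 | 60 | LA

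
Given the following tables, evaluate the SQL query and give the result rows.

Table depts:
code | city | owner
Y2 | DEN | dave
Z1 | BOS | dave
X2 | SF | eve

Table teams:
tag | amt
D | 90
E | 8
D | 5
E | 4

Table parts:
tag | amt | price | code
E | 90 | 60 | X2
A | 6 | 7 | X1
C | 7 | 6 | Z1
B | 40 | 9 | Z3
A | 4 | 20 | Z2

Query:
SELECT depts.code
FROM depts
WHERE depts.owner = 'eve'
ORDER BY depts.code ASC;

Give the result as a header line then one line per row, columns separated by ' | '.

After WHERE (1 rows):
depts.code | depts.city | depts.owner
X2 | SF | eve
After SELECT (1 rows):
depts.code
X2
After ORDER BY (1 rows):
depts.code
X2

== RESULT ==
depts.code
X2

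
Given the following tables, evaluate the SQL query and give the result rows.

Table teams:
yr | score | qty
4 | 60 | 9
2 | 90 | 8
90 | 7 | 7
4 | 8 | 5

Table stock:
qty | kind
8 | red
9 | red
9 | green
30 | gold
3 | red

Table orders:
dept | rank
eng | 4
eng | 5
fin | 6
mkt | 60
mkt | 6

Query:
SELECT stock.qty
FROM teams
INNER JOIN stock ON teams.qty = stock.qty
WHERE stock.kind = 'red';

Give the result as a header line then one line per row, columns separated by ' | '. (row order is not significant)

== RESULT ==
stock.qty
9
8

Derivation:
After JOIN stock (3 rows):
teams.yr | teams.score | teams.qty | stock.qty | stock.kind
4 | 60 | 9 | 9 | red
4 | 60 | 9 | 9 | green
2 | 90 | 8 | 8 | red
After WHERE (2 rows):
teams.yr | teams.score | teams.qty | stock.qty | stock.kind
4 | 60 | 9 | 9 | red
2 | 90 | 8 | 8 | red
After SELECT (2 rows):
stock.qty
9
8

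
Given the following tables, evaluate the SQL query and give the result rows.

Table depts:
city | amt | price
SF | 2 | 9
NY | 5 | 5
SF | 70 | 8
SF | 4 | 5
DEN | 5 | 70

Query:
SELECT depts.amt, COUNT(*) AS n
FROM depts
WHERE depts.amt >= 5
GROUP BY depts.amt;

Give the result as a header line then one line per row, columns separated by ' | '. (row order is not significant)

After WHERE (3 rows):
depts.city | depts.amt | depts.price
NY | 5 | 5
SF | 70 | 8
DEN | 5 | 70
After GROUP BY (2 rows):
depts.amt | n
5 | 2
70 | 1

== RESULT ==
depts.amt | n
5 | 2
70 | 1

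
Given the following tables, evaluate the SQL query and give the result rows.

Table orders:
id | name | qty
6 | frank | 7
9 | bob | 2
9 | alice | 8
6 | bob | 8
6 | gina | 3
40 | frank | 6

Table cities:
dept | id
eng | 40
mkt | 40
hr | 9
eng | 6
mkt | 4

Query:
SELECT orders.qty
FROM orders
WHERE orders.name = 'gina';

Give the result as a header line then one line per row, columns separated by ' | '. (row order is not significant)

After WHERE (1 rows):
orders.id | orders.name | orders.qty
6 | gina | 3
After SELECT (1 rows):
orders.qty
3

== RESULT ==
orders.qty
3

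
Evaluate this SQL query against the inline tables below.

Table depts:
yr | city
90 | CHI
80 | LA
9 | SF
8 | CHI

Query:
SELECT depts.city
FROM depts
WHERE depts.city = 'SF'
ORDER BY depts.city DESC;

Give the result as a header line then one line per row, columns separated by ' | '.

After WHERE (1 rows):
depts.yr | depts.city
9 | SF
After SELECT (1 rows):
depts.city
SF
After ORDER BY (1 rows):
depts.city
SF

== RESULT ==
depts.city
SF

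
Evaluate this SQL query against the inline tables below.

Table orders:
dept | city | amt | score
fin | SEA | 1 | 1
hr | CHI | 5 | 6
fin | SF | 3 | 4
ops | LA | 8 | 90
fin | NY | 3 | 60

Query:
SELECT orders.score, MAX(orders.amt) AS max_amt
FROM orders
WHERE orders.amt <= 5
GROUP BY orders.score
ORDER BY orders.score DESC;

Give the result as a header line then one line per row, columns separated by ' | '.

After WHERE (4 rows):
orders.dept | orders.city | orders.amt | orders.score
fin | SEA | 1 | 1
hr | CHI | 5 | 6
fin | SF | 3 | 4
fin | NY | 3 | 60
After GROUP BY (4 rows):
orders.score | max_amt
1 | 1
6 | 5
4 | 3
60 | 3
After ORDER BY (4 rows):
orders.score | max_amt
60 | 3
6 | 5
4 | 3
1 | 1

== RESULT ==
orders.score | max_amt
60 | 3
6 | 5
4 | 3
1 | 1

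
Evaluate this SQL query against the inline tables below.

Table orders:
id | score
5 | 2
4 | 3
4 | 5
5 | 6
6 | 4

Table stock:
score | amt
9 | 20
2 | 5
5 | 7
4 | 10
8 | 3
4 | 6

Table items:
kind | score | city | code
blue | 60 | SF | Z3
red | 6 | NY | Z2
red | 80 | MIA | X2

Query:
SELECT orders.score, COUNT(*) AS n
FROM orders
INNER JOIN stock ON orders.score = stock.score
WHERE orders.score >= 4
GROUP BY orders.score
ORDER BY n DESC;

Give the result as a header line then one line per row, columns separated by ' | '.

After JOIN stock (4 rows):
orders.id | orders.score | stock.score | stock.amt
5 | 2 | 2 | 5
4 | 5 | 5 | 7
6 | 4 | 4 | 10
6 | 4 | 4 | 6
After WHERE (3 rows):
orders.id | orders.score | stock.score | stock.amt
4 | 5 | 5 | 7
6 | 4 | 4 | 10
6 | 4 | 4 | 6
After GROUP BY (2 rows):
orders.score | n
5 | 1
4 | 2
After ORDER BY (2 rows):
orders.score | n
4 | 2
5 | 1

== RESULT ==
orders.score | n
4 | 2
5 | 1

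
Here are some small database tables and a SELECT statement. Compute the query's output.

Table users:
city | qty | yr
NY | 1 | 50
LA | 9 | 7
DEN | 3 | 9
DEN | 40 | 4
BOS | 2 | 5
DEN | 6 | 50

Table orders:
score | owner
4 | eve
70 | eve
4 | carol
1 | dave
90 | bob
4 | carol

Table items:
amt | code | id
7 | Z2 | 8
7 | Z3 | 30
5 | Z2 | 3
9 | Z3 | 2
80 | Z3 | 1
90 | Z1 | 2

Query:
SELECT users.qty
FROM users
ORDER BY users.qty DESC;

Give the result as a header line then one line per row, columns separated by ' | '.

After SELECT (6 rows):
users.qty
1
9
3
40
2
6
After ORDER BY (6 rows):
users.qty
40
9
6
3
2
1

== RESULT ==
users.qty
40
9
6
3
2
1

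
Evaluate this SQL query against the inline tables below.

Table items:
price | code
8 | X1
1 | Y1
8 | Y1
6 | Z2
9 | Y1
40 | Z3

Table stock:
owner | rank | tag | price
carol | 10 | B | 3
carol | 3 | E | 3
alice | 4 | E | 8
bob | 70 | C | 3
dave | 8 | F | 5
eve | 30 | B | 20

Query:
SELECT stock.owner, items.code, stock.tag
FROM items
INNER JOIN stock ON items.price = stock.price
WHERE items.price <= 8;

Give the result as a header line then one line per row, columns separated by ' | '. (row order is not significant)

After JOIN stock (2 rows):
items.price | items.code | stock.owner | stock.rank | stock.tag | stock.price
8 | X1 | alice | 4 | E | 8
8 | Y1 | alice | 4 | E | 8
After WHERE (2 rows):
items.price | items.code | stock.owner | stock.rank | stock.tag | stock.price
8 | X1 | alice | 4 | E | 8
8 | Y1 | alice | 4 | E | 8
After SELECT (2 rows):
stock.owner | items.code | stock.tag
alice | X1 | E
alice | Y1 | E

== RESULT ==
stock.owner | items.code | stock.tag
alice | X1 | E
alice | Y1 | E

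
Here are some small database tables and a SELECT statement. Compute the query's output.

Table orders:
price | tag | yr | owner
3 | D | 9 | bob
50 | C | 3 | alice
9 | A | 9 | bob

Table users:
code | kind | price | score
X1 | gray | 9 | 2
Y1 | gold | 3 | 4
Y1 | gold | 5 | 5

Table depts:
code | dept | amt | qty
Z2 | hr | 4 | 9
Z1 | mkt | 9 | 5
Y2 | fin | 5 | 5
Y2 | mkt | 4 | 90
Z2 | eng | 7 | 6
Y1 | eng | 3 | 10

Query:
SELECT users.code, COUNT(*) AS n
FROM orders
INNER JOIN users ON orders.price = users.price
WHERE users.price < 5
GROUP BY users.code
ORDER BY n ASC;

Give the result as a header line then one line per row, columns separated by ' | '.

After JOIN users (2 rows):
orders.price | orders.tag | orders.yr | orders.owner | users.code | users.kind | users.price | users.score
3 | D | 9 | bob | Y1 | gold | 3 | 4
9 | A | 9 | bob | X1 | gray | 9 | 2
After WHERE (1 rows):
orders.price | orders.tag | orders.yr | orders.owner | users.code | users.kind | users.price | users.score
3 | D | 9 | bob | Y1 | gold | 3 | 4
After GROUP BY (1 rows):
users.code | n
Y1 | 1
After ORDER BY (1 rows):
users.code | n
Y1 | 1

== RESULT ==
users.code | n
Y1 | 1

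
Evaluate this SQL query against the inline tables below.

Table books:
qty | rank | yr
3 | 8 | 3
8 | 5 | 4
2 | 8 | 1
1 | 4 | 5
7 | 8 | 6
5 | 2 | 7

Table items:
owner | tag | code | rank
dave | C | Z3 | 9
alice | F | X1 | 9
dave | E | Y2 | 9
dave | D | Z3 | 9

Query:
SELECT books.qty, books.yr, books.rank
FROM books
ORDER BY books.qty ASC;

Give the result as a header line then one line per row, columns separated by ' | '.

== RESULT ==
books.qty | books.yr | books.rank
1 | 5 | 4
2 | 1 | 8
3 | 3 | 8
5 | 7 | 2
7 | 6 | 8
8 | 4 | 5

Derivation:
After SELECT (6 rows):
books.qty | books.yr | books.rank
3 | 3 | 8
8 | 4 | 5
2 | 1 | 8
1 | 5 | 4
7 | 6 | 8
5 | 7 | 2
After ORDER BY (6 rows):
books.qty | books.yr | books.rank
1 | 5 | 4
2 | 1 | 8
3 | 3 | 8
5 | 7 | 2
7 | 6 | 8
8 | 4 | 5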